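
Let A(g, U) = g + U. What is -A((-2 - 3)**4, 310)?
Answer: -935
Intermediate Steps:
A(g, U) = U + g
-A((-2 - 3)**4, 310) = -(310 + (-2 - 3)**4) = -(310 + (-5)**4) = -(310 + 625) = -1*935 = -935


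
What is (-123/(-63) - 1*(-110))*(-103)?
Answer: -242153/21 ≈ -11531.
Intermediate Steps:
(-123/(-63) - 1*(-110))*(-103) = (-123*(-1/63) + 110)*(-103) = (41/21 + 110)*(-103) = (2351/21)*(-103) = -242153/21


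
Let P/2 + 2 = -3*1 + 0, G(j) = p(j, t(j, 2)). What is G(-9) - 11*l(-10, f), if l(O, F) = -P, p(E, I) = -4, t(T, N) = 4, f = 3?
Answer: -114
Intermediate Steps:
G(j) = -4
P = -10 (P = -4 + 2*(-3*1 + 0) = -4 + 2*(-3 + 0) = -4 + 2*(-3) = -4 - 6 = -10)
l(O, F) = 10 (l(O, F) = -1*(-10) = 10)
G(-9) - 11*l(-10, f) = -4 - 11*10 = -4 - 110 = -114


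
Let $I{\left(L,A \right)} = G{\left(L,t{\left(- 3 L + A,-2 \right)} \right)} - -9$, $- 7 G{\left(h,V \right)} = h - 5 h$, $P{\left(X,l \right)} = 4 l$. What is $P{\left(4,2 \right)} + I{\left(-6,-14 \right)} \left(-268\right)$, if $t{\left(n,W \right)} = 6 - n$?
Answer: $- \frac{10396}{7} \approx -1485.1$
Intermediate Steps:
$G{\left(h,V \right)} = \frac{4 h}{7}$ ($G{\left(h,V \right)} = - \frac{h - 5 h}{7} = - \frac{\left(-4\right) h}{7} = \frac{4 h}{7}$)
$I{\left(L,A \right)} = 9 + \frac{4 L}{7}$ ($I{\left(L,A \right)} = \frac{4 L}{7} - -9 = \frac{4 L}{7} + 9 = 9 + \frac{4 L}{7}$)
$P{\left(4,2 \right)} + I{\left(-6,-14 \right)} \left(-268\right) = 4 \cdot 2 + \left(9 + \frac{4}{7} \left(-6\right)\right) \left(-268\right) = 8 + \left(9 - \frac{24}{7}\right) \left(-268\right) = 8 + \frac{39}{7} \left(-268\right) = 8 - \frac{10452}{7} = - \frac{10396}{7}$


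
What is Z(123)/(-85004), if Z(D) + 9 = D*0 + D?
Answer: -57/42502 ≈ -0.0013411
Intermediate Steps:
Z(D) = -9 + D (Z(D) = -9 + (D*0 + D) = -9 + (0 + D) = -9 + D)
Z(123)/(-85004) = (-9 + 123)/(-85004) = 114*(-1/85004) = -57/42502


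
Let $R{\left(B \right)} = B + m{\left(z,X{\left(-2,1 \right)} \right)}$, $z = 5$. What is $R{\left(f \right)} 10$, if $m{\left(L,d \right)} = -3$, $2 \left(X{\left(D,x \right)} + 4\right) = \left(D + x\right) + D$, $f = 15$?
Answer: $120$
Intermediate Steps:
$X{\left(D,x \right)} = -4 + D + \frac{x}{2}$ ($X{\left(D,x \right)} = -4 + \frac{\left(D + x\right) + D}{2} = -4 + \frac{x + 2 D}{2} = -4 + \left(D + \frac{x}{2}\right) = -4 + D + \frac{x}{2}$)
$R{\left(B \right)} = -3 + B$ ($R{\left(B \right)} = B - 3 = -3 + B$)
$R{\left(f \right)} 10 = \left(-3 + 15\right) 10 = 12 \cdot 10 = 120$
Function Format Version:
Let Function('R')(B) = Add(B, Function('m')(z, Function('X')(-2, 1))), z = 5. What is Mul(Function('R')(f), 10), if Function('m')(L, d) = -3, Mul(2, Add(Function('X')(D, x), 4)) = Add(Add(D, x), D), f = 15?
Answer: 120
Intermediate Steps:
Function('X')(D, x) = Add(-4, D, Mul(Rational(1, 2), x)) (Function('X')(D, x) = Add(-4, Mul(Rational(1, 2), Add(Add(D, x), D))) = Add(-4, Mul(Rational(1, 2), Add(x, Mul(2, D)))) = Add(-4, Add(D, Mul(Rational(1, 2), x))) = Add(-4, D, Mul(Rational(1, 2), x)))
Function('R')(B) = Add(-3, B) (Function('R')(B) = Add(B, -3) = Add(-3, B))
Mul(Function('R')(f), 10) = Mul(Add(-3, 15), 10) = Mul(12, 10) = 120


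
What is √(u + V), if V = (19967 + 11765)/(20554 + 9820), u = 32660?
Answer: 11*√62257071442/15187 ≈ 180.72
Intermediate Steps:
V = 15866/15187 (V = 31732/30374 = 31732*(1/30374) = 15866/15187 ≈ 1.0447)
√(u + V) = √(32660 + 15866/15187) = √(496023286/15187) = 11*√62257071442/15187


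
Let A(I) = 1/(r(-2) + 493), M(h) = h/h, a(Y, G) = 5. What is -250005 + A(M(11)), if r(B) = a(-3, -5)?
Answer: -124502489/498 ≈ -2.5001e+5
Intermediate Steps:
r(B) = 5
M(h) = 1
A(I) = 1/498 (A(I) = 1/(5 + 493) = 1/498)
-250005 + A(M(11)) = -250005 + 1/498 = -124502489/498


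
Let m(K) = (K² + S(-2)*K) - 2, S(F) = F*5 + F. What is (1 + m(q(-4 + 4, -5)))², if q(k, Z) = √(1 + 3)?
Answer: 441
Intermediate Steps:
S(F) = 6*F (S(F) = 5*F + F = 6*F)
q(k, Z) = 2 (q(k, Z) = √4 = 2)
m(K) = -2 + K² - 12*K (m(K) = (K² + (6*(-2))*K) - 2 = (K² - 12*K) - 2 = -2 + K² - 12*K)
(1 + m(q(-4 + 4, -5)))² = (1 + (-2 + 2² - 12*2))² = (1 + (-2 + 4 - 24))² = (1 - 22)² = (-21)² = 441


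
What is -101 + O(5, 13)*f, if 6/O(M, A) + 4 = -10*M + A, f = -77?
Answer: -3679/41 ≈ -89.732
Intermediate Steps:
O(M, A) = 6/(-4 + A - 10*M) (O(M, A) = 6/(-4 + (-10*M + A)) = 6/(-4 + (A - 10*M)) = 6/(-4 + A - 10*M))
-101 + O(5, 13)*f = -101 + (6/(-4 + 13 - 10*5))*(-77) = -101 + (6/(-4 + 13 - 50))*(-77) = -101 + (6/(-41))*(-77) = -101 + (6*(-1/41))*(-77) = -101 - 6/41*(-77) = -101 + 462/41 = -3679/41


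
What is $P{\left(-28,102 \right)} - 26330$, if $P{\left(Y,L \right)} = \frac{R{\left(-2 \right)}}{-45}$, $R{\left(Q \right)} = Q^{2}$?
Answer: $- \frac{1184854}{45} \approx -26330.0$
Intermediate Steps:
$P{\left(Y,L \right)} = - \frac{4}{45}$ ($P{\left(Y,L \right)} = \frac{\left(-2\right)^{2}}{-45} = 4 \left(- \frac{1}{45}\right) = - \frac{4}{45}$)
$P{\left(-28,102 \right)} - 26330 = - \frac{4}{45} - 26330 = - \frac{1184854}{45}$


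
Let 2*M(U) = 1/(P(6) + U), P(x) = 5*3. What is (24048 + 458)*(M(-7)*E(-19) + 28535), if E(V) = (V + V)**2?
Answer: 1402980753/2 ≈ 7.0149e+8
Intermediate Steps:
E(V) = 4*V**2 (E(V) = (2*V)**2 = 4*V**2)
P(x) = 15
M(U) = 1/(2*(15 + U))
(24048 + 458)*(M(-7)*E(-19) + 28535) = (24048 + 458)*((1/(2*(15 - 7)))*(4*(-19)**2) + 28535) = 24506*(((1/2)/8)*(4*361) + 28535) = 24506*(((1/2)*(1/8))*1444 + 28535) = 24506*((1/16)*1444 + 28535) = 24506*(361/4 + 28535) = 24506*(114501/4) = 1402980753/2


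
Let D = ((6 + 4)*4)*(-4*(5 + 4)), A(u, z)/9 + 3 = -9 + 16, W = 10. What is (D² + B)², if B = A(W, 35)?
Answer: 4299966260496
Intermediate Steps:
A(u, z) = 36 (A(u, z) = -27 + 9*(-9 + 16) = -27 + 9*7 = -27 + 63 = 36)
B = 36
D = -1440 (D = (10*4)*(-4*9) = 40*(-36) = -1440)
(D² + B)² = ((-1440)² + 36)² = (2073600 + 36)² = 2073636² = 4299966260496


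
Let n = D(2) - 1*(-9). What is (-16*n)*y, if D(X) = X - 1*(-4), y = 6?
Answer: -1440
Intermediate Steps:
D(X) = 4 + X (D(X) = X + 4 = 4 + X)
n = 15 (n = (4 + 2) - 1*(-9) = 6 + 9 = 15)
(-16*n)*y = -16*15*6 = -240*6 = -1440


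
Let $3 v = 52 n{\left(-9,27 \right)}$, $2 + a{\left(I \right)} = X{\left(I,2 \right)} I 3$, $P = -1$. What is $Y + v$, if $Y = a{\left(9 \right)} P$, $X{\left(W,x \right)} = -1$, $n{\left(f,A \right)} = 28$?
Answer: $\frac{1543}{3} \approx 514.33$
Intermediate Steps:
$a{\left(I \right)} = -2 - 3 I$ ($a{\left(I \right)} = -2 + - I 3 = -2 - 3 I$)
$v = \frac{1456}{3}$ ($v = \frac{52 \cdot 28}{3} = \frac{1}{3} \cdot 1456 = \frac{1456}{3} \approx 485.33$)
$Y = 29$ ($Y = \left(-2 - 27\right) \left(-1\right) = \left(-29\right) \left(-1\right) = 29$)
$Y + v = 29 + \frac{1456}{3} = \frac{1543}{3}$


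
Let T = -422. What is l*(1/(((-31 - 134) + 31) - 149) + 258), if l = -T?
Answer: 30811486/283 ≈ 1.0887e+5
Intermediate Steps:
l = 422 (l = -1*(-422) = 422)
l*(1/(((-31 - 134) + 31) - 149) + 258) = 422*(1/(((-31 - 134) + 31) - 149) + 258) = 422*(1/((-165 + 31) - 149) + 258) = 422*(1/(-134 - 149) + 258) = 422*(1/(-283) + 258) = 422*(-1/283 + 258) = 422*(73013/283) = 30811486/283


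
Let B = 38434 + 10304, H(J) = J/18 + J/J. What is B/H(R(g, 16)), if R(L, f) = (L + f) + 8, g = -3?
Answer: 292428/13 ≈ 22494.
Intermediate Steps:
R(L, f) = 8 + L + f
H(J) = 1 + J/18 (H(J) = J*(1/18) + 1 = J/18 + 1 = 1 + J/18)
B = 48738
B/H(R(g, 16)) = 48738/(1 + (8 - 3 + 16)/18) = 48738/(1 + (1/18)*21) = 48738/(1 + 7/6) = 48738/(13/6) = 48738*(6/13) = 292428/13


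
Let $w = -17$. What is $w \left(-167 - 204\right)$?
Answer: $6307$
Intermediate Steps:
$w \left(-167 - 204\right) = - 17 \left(-167 - 204\right) = \left(-17\right) \left(-371\right) = 6307$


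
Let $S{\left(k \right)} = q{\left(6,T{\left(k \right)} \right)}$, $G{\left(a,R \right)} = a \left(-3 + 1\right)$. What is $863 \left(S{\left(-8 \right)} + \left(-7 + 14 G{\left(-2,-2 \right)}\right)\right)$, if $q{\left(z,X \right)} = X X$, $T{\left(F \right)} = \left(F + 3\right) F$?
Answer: $1423087$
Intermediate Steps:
$G{\left(a,R \right)} = - 2 a$ ($G{\left(a,R \right)} = a \left(-2\right) = - 2 a$)
$T{\left(F \right)} = F \left(3 + F\right)$ ($T{\left(F \right)} = \left(3 + F\right) F = F \left(3 + F\right)$)
$q{\left(z,X \right)} = X^{2}$
$S{\left(k \right)} = k^{2} \left(3 + k\right)^{2}$ ($S{\left(k \right)} = \left(k \left(3 + k\right)\right)^{2} = k^{2} \left(3 + k\right)^{2}$)
$863 \left(S{\left(-8 \right)} + \left(-7 + 14 G{\left(-2,-2 \right)}\right)\right) = 863 \left(\left(-8\right)^{2} \left(3 - 8\right)^{2} - \left(7 - 14 \left(\left(-2\right) \left(-2\right)\right)\right)\right) = 863 \left(64 \left(-5\right)^{2} + \left(-7 + 14 \cdot 4\right)\right) = 863 \left(64 \cdot 25 + \left(-7 + 56\right)\right) = 863 \left(1600 + 49\right) = 863 \cdot 1649 = 1423087$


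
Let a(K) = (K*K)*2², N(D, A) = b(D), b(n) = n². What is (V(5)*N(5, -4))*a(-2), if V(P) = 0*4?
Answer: 0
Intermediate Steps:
V(P) = 0
N(D, A) = D²
a(K) = 4*K² (a(K) = K²*4 = 4*K²)
(V(5)*N(5, -4))*a(-2) = (0*5²)*(4*(-2)²) = (0*25)*(4*4) = 0*16 = 0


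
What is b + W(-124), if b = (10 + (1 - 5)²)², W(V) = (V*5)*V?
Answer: 77556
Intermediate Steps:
W(V) = 5*V² (W(V) = (5*V)*V = 5*V²)
b = 676 (b = (10 + (-4)²)² = (10 + 16)² = 26² = 676)
b + W(-124) = 676 + 5*(-124)² = 676 + 5*15376 = 676 + 76880 = 77556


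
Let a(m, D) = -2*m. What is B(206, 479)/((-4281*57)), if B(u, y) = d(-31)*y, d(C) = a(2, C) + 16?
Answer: -1916/81339 ≈ -0.023556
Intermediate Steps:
d(C) = 12 (d(C) = -2*2 + 16 = -4 + 16 = 12)
B(u, y) = 12*y
B(206, 479)/((-4281*57)) = (12*479)/((-4281*57)) = 5748/(-244017) = 5748*(-1/244017) = -1916/81339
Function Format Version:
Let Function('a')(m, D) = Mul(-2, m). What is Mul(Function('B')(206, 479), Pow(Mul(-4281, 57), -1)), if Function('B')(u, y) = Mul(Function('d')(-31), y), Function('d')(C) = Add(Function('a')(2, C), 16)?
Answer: Rational(-1916, 81339) ≈ -0.023556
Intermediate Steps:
Function('d')(C) = 12 (Function('d')(C) = Add(Mul(-2, 2), 16) = Add(-4, 16) = 12)
Function('B')(u, y) = Mul(12, y)
Mul(Function('B')(206, 479), Pow(Mul(-4281, 57), -1)) = Mul(Mul(12, 479), Pow(Mul(-4281, 57), -1)) = Mul(5748, Pow(-244017, -1)) = Mul(5748, Rational(-1, 244017)) = Rational(-1916, 81339)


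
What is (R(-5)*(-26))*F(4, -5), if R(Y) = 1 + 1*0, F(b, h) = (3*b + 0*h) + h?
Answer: -182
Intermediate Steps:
F(b, h) = h + 3*b (F(b, h) = (3*b + 0) + h = 3*b + h = h + 3*b)
R(Y) = 1 (R(Y) = 1 + 0 = 1)
(R(-5)*(-26))*F(4, -5) = (1*(-26))*(-5 + 3*4) = -26*(-5 + 12) = -26*7 = -182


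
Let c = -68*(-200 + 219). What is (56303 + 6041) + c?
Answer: 61052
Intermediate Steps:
c = -1292 (c = -68*19 = -1292)
(56303 + 6041) + c = (56303 + 6041) - 1292 = 62344 - 1292 = 61052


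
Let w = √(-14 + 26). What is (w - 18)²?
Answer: 336 - 72*√3 ≈ 211.29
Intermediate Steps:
w = 2*√3 (w = √12 = 2*√3 ≈ 3.4641)
(w - 18)² = (2*√3 - 18)² = (-18 + 2*√3)²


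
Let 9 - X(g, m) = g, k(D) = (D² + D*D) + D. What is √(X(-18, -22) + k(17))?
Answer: √622 ≈ 24.940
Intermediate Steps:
k(D) = D + 2*D² (k(D) = (D² + D²) + D = 2*D² + D = D + 2*D²)
X(g, m) = 9 - g
√(X(-18, -22) + k(17)) = √((9 - 1*(-18)) + 17*(1 + 2*17)) = √((9 + 18) + 17*(1 + 34)) = √(27 + 17*35) = √(27 + 595) = √622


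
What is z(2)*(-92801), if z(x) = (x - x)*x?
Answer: 0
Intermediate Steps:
z(x) = 0 (z(x) = 0*x = 0)
z(2)*(-92801) = 0*(-92801) = 0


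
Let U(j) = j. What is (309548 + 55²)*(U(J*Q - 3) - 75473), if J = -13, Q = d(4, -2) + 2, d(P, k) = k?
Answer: -23591759748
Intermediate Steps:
Q = 0 (Q = -2 + 2 = 0)
(309548 + 55²)*(U(J*Q - 3) - 75473) = (309548 + 55²)*((-13*0 - 3) - 75473) = (309548 + 3025)*((0 - 3) - 75473) = 312573*(-3 - 75473) = 312573*(-75476) = -23591759748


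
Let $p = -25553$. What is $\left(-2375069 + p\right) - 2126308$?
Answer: $-4526930$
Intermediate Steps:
$\left(-2375069 + p\right) - 2126308 = \left(-2375069 - 25553\right) - 2126308 = -2400622 - 2126308 = -4526930$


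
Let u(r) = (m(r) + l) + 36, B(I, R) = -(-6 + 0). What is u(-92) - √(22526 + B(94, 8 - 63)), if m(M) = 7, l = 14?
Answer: 57 - 2*√5633 ≈ -93.107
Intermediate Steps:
B(I, R) = 6 (B(I, R) = -1*(-6) = 6)
u(r) = 57 (u(r) = (7 + 14) + 36 = 21 + 36 = 57)
u(-92) - √(22526 + B(94, 8 - 63)) = 57 - √(22526 + 6) = 57 - √22532 = 57 - 2*√5633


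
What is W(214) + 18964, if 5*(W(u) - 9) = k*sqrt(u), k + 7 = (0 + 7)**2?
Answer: 18973 + 42*sqrt(214)/5 ≈ 19096.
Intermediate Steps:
k = 42 (k = -7 + (0 + 7)**2 = -7 + 7**2 = -7 + 49 = 42)
W(u) = 9 + 42*sqrt(u)/5 (W(u) = 9 + (42*sqrt(u))/5 = 9 + 42*sqrt(u)/5)
W(214) + 18964 = (9 + 42*sqrt(214)/5) + 18964 = 18973 + 42*sqrt(214)/5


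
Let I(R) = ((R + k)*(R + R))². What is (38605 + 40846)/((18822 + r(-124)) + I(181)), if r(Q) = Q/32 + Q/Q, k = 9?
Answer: 635608/37845657753 ≈ 1.6795e-5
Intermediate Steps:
r(Q) = 1 + Q/32 (r(Q) = Q*(1/32) + 1 = Q/32 + 1 = 1 + Q/32)
I(R) = 4*R²*(9 + R)² (I(R) = ((R + 9)*(R + R))² = ((9 + R)*(2*R))² = (2*R*(9 + R))² = 4*R²*(9 + R)²)
(38605 + 40846)/((18822 + r(-124)) + I(181)) = (38605 + 40846)/((18822 + (1 + (1/32)*(-124))) + 4*181²*(9 + 181)²) = 79451/((18822 + (1 - 31/8)) + 4*32761*190²) = 79451/((18822 - 23/8) + 4*32761*36100) = 79451/(150553/8 + 4730688400) = 79451/(37845657753/8) = 79451*(8/37845657753) = 635608/37845657753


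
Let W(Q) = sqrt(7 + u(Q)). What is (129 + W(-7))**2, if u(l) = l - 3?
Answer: (129 + I*sqrt(3))**2 ≈ 16638.0 + 446.9*I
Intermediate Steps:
u(l) = -3 + l
W(Q) = sqrt(4 + Q) (W(Q) = sqrt(7 + (-3 + Q)) = sqrt(4 + Q))
(129 + W(-7))**2 = (129 + sqrt(4 - 7))**2 = (129 + sqrt(-3))**2 = (129 + I*sqrt(3))**2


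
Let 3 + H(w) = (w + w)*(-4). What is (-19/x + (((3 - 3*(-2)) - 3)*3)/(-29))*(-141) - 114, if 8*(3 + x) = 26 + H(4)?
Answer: -215624/319 ≈ -675.94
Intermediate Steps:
H(w) = -3 - 8*w (H(w) = -3 + (w + w)*(-4) = -3 + (2*w)*(-4) = -3 - 8*w)
x = -33/8 (x = -3 + (26 + (-3 - 8*4))/8 = -3 + (26 + (-3 - 32))/8 = -3 + (26 - 35)/8 = -3 + (⅛)*(-9) = -3 - 9/8 = -33/8 ≈ -4.1250)
(-19/x + (((3 - 3*(-2)) - 3)*3)/(-29))*(-141) - 114 = (-19/(-33/8) + (((3 - 3*(-2)) - 3)*3)/(-29))*(-141) - 114 = (-19*(-8/33) + (((3 + 6) - 3)*3)*(-1/29))*(-141) - 114 = (152/33 + ((9 - 3)*3)*(-1/29))*(-141) - 114 = (152/33 + (6*3)*(-1/29))*(-141) - 114 = (152/33 + 18*(-1/29))*(-141) - 114 = (152/33 - 18/29)*(-141) - 114 = (3814/957)*(-141) - 114 = -179258/319 - 114 = -215624/319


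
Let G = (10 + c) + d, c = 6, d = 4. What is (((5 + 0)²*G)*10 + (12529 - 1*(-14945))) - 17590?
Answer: 14884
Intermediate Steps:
G = 20 (G = (10 + 6) + 4 = 16 + 4 = 20)
(((5 + 0)²*G)*10 + (12529 - 1*(-14945))) - 17590 = (((5 + 0)²*20)*10 + (12529 - 1*(-14945))) - 17590 = ((5²*20)*10 + (12529 + 14945)) - 17590 = ((25*20)*10 + 27474) - 17590 = (500*10 + 27474) - 17590 = (5000 + 27474) - 17590 = 32474 - 17590 = 14884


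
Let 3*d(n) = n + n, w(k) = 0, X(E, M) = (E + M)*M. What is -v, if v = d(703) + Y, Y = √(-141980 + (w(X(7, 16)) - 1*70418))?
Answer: -1406/3 - I*√212398 ≈ -468.67 - 460.87*I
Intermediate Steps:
X(E, M) = M*(E + M)
d(n) = 2*n/3 (d(n) = (n + n)/3 = (2*n)/3 = 2*n/3)
Y = I*√212398 (Y = √(-141980 + (0 - 1*70418)) = √(-141980 + (0 - 70418)) = √(-141980 - 70418) = √(-212398) = I*√212398 ≈ 460.87*I)
v = 1406/3 + I*√212398 (v = (⅔)*703 + I*√212398 = 1406/3 + I*√212398 ≈ 468.67 + 460.87*I)
-v = -(1406/3 + I*√212398) = -1406/3 - I*√212398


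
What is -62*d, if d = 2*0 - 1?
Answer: 62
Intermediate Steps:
d = -1 (d = 0 - 1 = -1)
-62*d = -62*(-1) = 62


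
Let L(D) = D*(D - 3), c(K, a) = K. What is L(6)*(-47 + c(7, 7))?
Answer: -720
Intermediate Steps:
L(D) = D*(-3 + D)
L(6)*(-47 + c(7, 7)) = (6*(-3 + 6))*(-47 + 7) = (6*3)*(-40) = 18*(-40) = -720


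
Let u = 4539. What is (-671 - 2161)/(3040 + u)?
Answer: -2832/7579 ≈ -0.37366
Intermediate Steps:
(-671 - 2161)/(3040 + u) = (-671 - 2161)/(3040 + 4539) = -2832/7579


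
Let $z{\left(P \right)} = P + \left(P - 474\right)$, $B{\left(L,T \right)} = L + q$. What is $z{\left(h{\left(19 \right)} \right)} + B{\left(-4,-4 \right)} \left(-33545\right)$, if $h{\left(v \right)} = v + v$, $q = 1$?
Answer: $100237$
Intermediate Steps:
$h{\left(v \right)} = 2 v$
$B{\left(L,T \right)} = 1 + L$ ($B{\left(L,T \right)} = L + 1 = 1 + L$)
$z{\left(P \right)} = -474 + 2 P$ ($z{\left(P \right)} = P + \left(-474 + P\right) = -474 + 2 P$)
$z{\left(h{\left(19 \right)} \right)} + B{\left(-4,-4 \right)} \left(-33545\right) = \left(-474 + 2 \cdot 2 \cdot 19\right) + \left(1 - 4\right) \left(-33545\right) = \left(-474 + 2 \cdot 38\right) - -100635 = \left(-474 + 76\right) + 100635 = -398 + 100635 = 100237$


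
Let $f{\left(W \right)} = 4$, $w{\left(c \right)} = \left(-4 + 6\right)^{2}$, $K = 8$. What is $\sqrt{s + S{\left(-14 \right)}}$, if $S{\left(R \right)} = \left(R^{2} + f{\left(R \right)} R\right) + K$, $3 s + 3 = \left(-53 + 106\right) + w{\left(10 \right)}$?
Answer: $\sqrt{166} \approx 12.884$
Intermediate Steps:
$w{\left(c \right)} = 4$ ($w{\left(c \right)} = 2^{2} = 4$)
$s = 18$ ($s = -1 + \frac{\left(-53 + 106\right) + 4}{3} = -1 + \frac{53 + 4}{3} = -1 + \frac{1}{3} \cdot 57 = -1 + 19 = 18$)
$S{\left(R \right)} = 8 + R^{2} + 4 R$ ($S{\left(R \right)} = \left(R^{2} + 4 R\right) + 8 = 8 + R^{2} + 4 R$)
$\sqrt{s + S{\left(-14 \right)}} = \sqrt{18 + \left(8 + \left(-14\right)^{2} + 4 \left(-14\right)\right)} = \sqrt{18 + \left(8 + 196 - 56\right)} = \sqrt{18 + 148} = \sqrt{166}$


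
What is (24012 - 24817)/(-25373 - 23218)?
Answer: 805/48591 ≈ 0.016567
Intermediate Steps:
(24012 - 24817)/(-25373 - 23218) = -805/(-48591) = -805*(-1/48591) = 805/48591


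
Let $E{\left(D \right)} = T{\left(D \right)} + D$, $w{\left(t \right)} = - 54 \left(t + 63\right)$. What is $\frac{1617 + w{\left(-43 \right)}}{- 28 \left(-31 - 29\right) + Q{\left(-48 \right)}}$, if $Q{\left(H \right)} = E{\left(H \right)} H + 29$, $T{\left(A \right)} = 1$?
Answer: $\frac{537}{3965} \approx 0.13544$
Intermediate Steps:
$w{\left(t \right)} = -3402 - 54 t$ ($w{\left(t \right)} = - 54 \left(63 + t\right) = -3402 - 54 t$)
$E{\left(D \right)} = 1 + D$
$Q{\left(H \right)} = 29 + H \left(1 + H\right)$ ($Q{\left(H \right)} = \left(1 + H\right) H + 29 = H \left(1 + H\right) + 29 = 29 + H \left(1 + H\right)$)
$\frac{1617 + w{\left(-43 \right)}}{- 28 \left(-31 - 29\right) + Q{\left(-48 \right)}} = \frac{1617 - 1080}{- 28 \left(-31 - 29\right) - \left(-29 + 48 \left(1 - 48\right)\right)} = \frac{1617 + \left(-3402 + 2322\right)}{\left(-28\right) \left(-60\right) + \left(29 - -2256\right)} = \frac{1617 - 1080}{1680 + \left(29 + 2256\right)} = \frac{537}{1680 + 2285} = \frac{537}{3965}$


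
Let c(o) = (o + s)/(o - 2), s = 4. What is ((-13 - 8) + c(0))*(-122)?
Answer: 2806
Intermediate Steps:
c(o) = (4 + o)/(-2 + o) (c(o) = (o + 4)/(o - 2) = (4 + o)/(-2 + o))
((-13 - 8) + c(0))*(-122) = ((-13 - 8) + (4 + 0)/(-2 + 0))*(-122) = (-21 + 4/(-2))*(-122) = (-21 - ½*4)*(-122) = (-21 - 2)*(-122) = -23*(-122) = 2806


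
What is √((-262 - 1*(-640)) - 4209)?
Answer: I*√3831 ≈ 61.895*I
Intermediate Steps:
√((-262 - 1*(-640)) - 4209) = √((-262 + 640) - 4209) = √(378 - 4209) = √(-3831) = I*√3831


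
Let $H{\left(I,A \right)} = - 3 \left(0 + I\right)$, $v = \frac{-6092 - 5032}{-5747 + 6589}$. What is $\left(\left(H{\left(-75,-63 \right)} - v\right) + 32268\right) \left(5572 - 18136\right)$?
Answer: $- \frac{171939784860}{421} \approx -4.0841 \cdot 10^{8}$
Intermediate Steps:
$v = - \frac{5562}{421}$ ($v = - \frac{11124}{842} = \left(-11124\right) \frac{1}{842} = - \frac{5562}{421} \approx -13.211$)
$H{\left(I,A \right)} = - 3 I$
$\left(\left(H{\left(-75,-63 \right)} - v\right) + 32268\right) \left(5572 - 18136\right) = \left(\left(\left(-3\right) \left(-75\right) - - \frac{5562}{421}\right) + 32268\right) \left(5572 - 18136\right) = \left(\left(225 + \frac{5562}{421}\right) + 32268\right) \left(-12564\right) = \left(\frac{100287}{421} + 32268\right) \left(-12564\right) = \frac{13685115}{421} \left(-12564\right) = - \frac{171939784860}{421}$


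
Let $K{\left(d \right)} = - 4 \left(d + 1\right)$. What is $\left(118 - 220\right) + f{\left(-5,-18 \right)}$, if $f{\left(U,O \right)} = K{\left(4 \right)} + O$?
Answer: $-140$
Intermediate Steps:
$K{\left(d \right)} = -4 - 4 d$ ($K{\left(d \right)} = - 4 \left(1 + d\right) = -4 - 4 d$)
$f{\left(U,O \right)} = -20 + O$ ($f{\left(U,O \right)} = \left(-4 - 16\right) + O = -20 + O$)
$\left(118 - 220\right) + f{\left(-5,-18 \right)} = \left(118 - 220\right) - 38 = -102 - 38 = -140$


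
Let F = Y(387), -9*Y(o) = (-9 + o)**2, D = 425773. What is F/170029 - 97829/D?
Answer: -23393339189/72393757417 ≈ -0.32314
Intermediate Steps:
Y(o) = -(-9 + o)**2/9
F = -15876 (F = -(-9 + 387)**2/9 = -1/9*378**2 = -1/9*142884 = -15876)
F/170029 - 97829/D = -15876/170029 - 97829/425773 = -23393339189/72393757417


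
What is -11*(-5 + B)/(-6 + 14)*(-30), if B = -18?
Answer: -3795/4 ≈ -948.75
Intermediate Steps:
-11*(-5 + B)/(-6 + 14)*(-30) = -11*(-5 - 18)/(-6 + 14)*(-30) = -(-253)/8*(-30) = -11*(-23/8)*(-30) = (253/8)*(-30) = -3795/4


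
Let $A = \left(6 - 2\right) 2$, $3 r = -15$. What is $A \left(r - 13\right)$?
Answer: $-144$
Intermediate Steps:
$r = -5$ ($r = \frac{1}{3} \left(-15\right) = -5$)
$A = 8$ ($A = 4 \cdot 2 = 8$)
$A \left(r - 13\right) = 8 \left(-5 - 13\right) = 8 \left(-18\right) = -144$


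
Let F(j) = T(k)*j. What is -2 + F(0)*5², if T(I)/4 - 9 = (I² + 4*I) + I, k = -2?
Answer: -2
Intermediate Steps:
T(I) = 36 + 4*I² + 20*I (T(I) = 36 + 4*((I² + 4*I) + I) = 36 + 4*(I² + 5*I) = 36 + (4*I² + 20*I) = 36 + 4*I² + 20*I)
F(j) = 12*j (F(j) = (36 + 4*(-2)² + 20*(-2))*j = (36 + 4*4 - 40)*j = (36 + 16 - 40)*j = 12*j)
-2 + F(0)*5² = -2 + (12*0)*5² = -2 + 0*25 = -2 + 0 = -2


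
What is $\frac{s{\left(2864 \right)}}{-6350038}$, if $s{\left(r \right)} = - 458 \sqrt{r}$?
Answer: $\frac{916 \sqrt{179}}{3175019} \approx 0.0038599$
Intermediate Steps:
$\frac{s{\left(2864 \right)}}{-6350038} = \frac{\left(-458\right) \sqrt{2864}}{-6350038} = - 458 \cdot 4 \sqrt{179} \left(- \frac{1}{6350038}\right) = - 1832 \sqrt{179} \left(- \frac{1}{6350038}\right) = \frac{916 \sqrt{179}}{3175019}$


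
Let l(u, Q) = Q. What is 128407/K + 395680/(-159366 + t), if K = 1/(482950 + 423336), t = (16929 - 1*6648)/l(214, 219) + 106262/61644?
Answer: 41715808888591972556798/358464950639 ≈ 1.1637e+11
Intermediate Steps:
t = 109505557/2250006 (t = (16929 - 1*6648)/219 + 106262/61644 = (16929 - 6648)*(1/219) + 106262*(1/61644) = 10281*(1/219) + 53131/30822 = 3427/73 + 53131/30822 = 109505557/2250006 ≈ 48.669)
K = 1/906286 ≈ 1.1034e-6
128407/K + 395680/(-159366 + t) = 128407/(1/906286) + 395680/(-159366 + 109505557/2250006) = 128407*906286 + 395680/(-358464950639/2250006) = 116373466402 + 395680*(-2250006/358464950639) = 116373466402 - 890282374080/358464950639 = 41715808888591972556798/358464950639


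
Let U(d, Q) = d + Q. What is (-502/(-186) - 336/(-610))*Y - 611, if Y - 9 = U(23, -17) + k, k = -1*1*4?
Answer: -16317046/28365 ≈ -575.25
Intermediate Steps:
U(d, Q) = Q + d
k = -4 (k = -1*4 = -4)
Y = 11 (Y = 9 + ((-17 + 23) - 4) = 9 + (6 - 4) = 9 + 2 = 11)
(-502/(-186) - 336/(-610))*Y - 611 = (-502/(-186) - 336/(-610))*11 - 611 = (-502*(-1/186) - 336*(-1/610))*11 - 611 = (251/93 + 168/305)*11 - 611 = (92179/28365)*11 - 611 = 1013969/28365 - 611 = -16317046/28365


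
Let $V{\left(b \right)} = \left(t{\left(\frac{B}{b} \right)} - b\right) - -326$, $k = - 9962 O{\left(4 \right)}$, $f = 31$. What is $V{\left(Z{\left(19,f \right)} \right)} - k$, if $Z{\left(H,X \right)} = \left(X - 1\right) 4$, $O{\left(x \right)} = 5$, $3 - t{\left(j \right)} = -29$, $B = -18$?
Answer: $50048$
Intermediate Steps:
$t{\left(j \right)} = 32$ ($t{\left(j \right)} = 3 - -29 = 3 + 29 = 32$)
$Z{\left(H,X \right)} = -4 + 4 X$ ($Z{\left(H,X \right)} = \left(-1 + X\right) 4 = -4 + 4 X$)
$k = -49810$ ($k = \left(-9962\right) 5 = -49810$)
$V{\left(b \right)} = 358 - b$ ($V{\left(b \right)} = \left(32 - b\right) - -326 = \left(32 - b\right) + 326 = 358 - b$)
$V{\left(Z{\left(19,f \right)} \right)} - k = \left(358 - \left(-4 + 4 \cdot 31\right)\right) - -49810 = \left(358 - \left(-4 + 124\right)\right) + 49810 = \left(358 - 120\right) + 49810 = 238 + 49810 = 50048$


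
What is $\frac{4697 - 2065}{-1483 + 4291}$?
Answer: $\frac{329}{351} \approx 0.93732$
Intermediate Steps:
$\frac{4697 - 2065}{-1483 + 4291} = \frac{2632}{2808} = 2632 \cdot \frac{1}{2808} = \frac{329}{351}$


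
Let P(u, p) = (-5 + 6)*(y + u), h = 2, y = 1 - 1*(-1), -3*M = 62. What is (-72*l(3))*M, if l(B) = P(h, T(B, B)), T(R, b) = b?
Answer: 5952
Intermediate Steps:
M = -62/3 (M = -1/3*62 = -62/3 ≈ -20.667)
y = 2 (y = 1 + 1 = 2)
P(u, p) = 2 + u (P(u, p) = (-5 + 6)*(2 + u) = 1*(2 + u) = 2 + u)
l(B) = 4 (l(B) = 2 + 2 = 4)
(-72*l(3))*M = -72*4*(-62/3) = -288*(-62/3) = 5952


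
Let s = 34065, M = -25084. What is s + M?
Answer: 8981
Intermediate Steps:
s + M = 34065 - 25084 = 8981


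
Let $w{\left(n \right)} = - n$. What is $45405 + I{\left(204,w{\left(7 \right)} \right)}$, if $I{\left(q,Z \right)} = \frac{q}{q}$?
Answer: $45406$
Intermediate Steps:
$I{\left(q,Z \right)} = 1$
$45405 + I{\left(204,w{\left(7 \right)} \right)} = 45405 + 1 = 45406$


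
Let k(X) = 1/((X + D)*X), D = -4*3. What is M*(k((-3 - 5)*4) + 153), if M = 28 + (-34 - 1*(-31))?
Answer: 5385625/1408 ≈ 3825.0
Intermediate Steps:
D = -12
k(X) = 1/(X*(-12 + X)) (k(X) = 1/((X - 12)*X) = 1/((-12 + X)*X) = 1/(X*(-12 + X)))
M = 25 (M = 28 + (-34 + 31) = 28 - 3 = 25)
M*(k((-3 - 5)*4) + 153) = 25*(1/((((-3 - 5)*4))*(-12 + (-3 - 5)*4)) + 153) = 25*(1/(((-8*4))*(-12 - 8*4)) + 153) = 25*(1/((-32)*(-12 - 32)) + 153) = 25*(-1/32/(-44) + 153) = 25*(-1/32*(-1/44) + 153) = 25*(1/1408 + 153) = 25*(215425/1408) = 5385625/1408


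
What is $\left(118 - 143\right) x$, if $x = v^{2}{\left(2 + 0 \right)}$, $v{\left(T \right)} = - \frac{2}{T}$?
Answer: $-25$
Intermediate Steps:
$x = 1$ ($x = \left(- \frac{2}{2 + 0}\right)^{2} = \left(- \frac{2}{2}\right)^{2} = \left(\left(-2\right) \frac{1}{2}\right)^{2} = \left(-1\right)^{2} = 1$)
$\left(118 - 143\right) x = \left(118 - 143\right) 1 = \left(-25\right) 1 = -25$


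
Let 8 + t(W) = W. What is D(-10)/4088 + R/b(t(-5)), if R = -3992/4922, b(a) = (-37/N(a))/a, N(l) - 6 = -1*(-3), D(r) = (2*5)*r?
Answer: -240946129/93060254 ≈ -2.5891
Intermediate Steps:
D(r) = 10*r
N(l) = 9 (N(l) = 6 - 1*(-3) = 6 + 3 = 9)
t(W) = -8 + W
b(a) = -37/(9*a) (b(a) = (-37/9)/a = (-37*⅑)/a = -37/(9*a))
R = -1996/2461 (R = -3992*1/4922 = -1996/2461 ≈ -0.81105)
D(-10)/4088 + R/b(t(-5)) = (10*(-10))/4088 - 1996/(2461*((-37/(9*(-8 - 5))))) = -100*1/4088 - 1996/(2461*((-37/9/(-13)))) = -25/1022 - 1996/(2461*((-37/9*(-1/13)))) = -25/1022 - 1996/(2461*37/117) = -25/1022 - 1996/2461*117/37 = -25/1022 - 233532/91057 = -240946129/93060254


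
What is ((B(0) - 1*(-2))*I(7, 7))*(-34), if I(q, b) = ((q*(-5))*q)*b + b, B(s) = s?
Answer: 116144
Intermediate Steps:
I(q, b) = b - 5*b*q² (I(q, b) = ((-5*q)*q)*b + b = (-5*q²)*b + b = -5*b*q² + b = b - 5*b*q²)
((B(0) - 1*(-2))*I(7, 7))*(-34) = ((0 - 1*(-2))*(7*(1 - 5*7²)))*(-34) = ((0 + 2)*(7*(1 - 5*49)))*(-34) = (2*(7*(1 - 245)))*(-34) = (2*(7*(-244)))*(-34) = (2*(-1708))*(-34) = -3416*(-34) = 116144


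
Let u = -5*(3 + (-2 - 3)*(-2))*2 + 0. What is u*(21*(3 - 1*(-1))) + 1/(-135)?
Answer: -1474201/135 ≈ -10920.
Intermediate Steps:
u = -130 (u = -5*(3 - 5*(-2))*2 + 0 = -5*(3 + 10)*2 + 0 = -65*2 + 0 = -5*26 + 0 = -130 + 0 = -130)
u*(21*(3 - 1*(-1))) + 1/(-135) = -2730*(3 - 1*(-1)) + 1/(-135) = -2730*(3 + 1) - 1/135 = -2730*4 - 1/135 = -130*84 - 1/135 = -10920 - 1/135 = -1474201/135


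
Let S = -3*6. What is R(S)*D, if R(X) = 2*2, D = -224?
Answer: -896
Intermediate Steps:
S = -18
R(X) = 4
R(S)*D = 4*(-224) = -896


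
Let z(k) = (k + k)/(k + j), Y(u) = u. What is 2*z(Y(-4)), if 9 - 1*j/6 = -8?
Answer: -8/49 ≈ -0.16327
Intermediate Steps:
j = 102 (j = 54 - 6*(-8) = 54 + 48 = 102)
z(k) = 2*k/(102 + k) (z(k) = (k + k)/(k + 102) = (2*k)/(102 + k) = 2*k/(102 + k))
2*z(Y(-4)) = 2*(2*(-4)/(102 - 4)) = 2*(2*(-4)/98) = 2*(2*(-4)*(1/98)) = 2*(-4/49) = -8/49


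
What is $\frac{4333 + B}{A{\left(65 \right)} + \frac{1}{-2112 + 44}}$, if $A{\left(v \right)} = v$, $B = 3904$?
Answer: $\frac{17034116}{134419} \approx 126.72$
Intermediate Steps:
$\frac{4333 + B}{A{\left(65 \right)} + \frac{1}{-2112 + 44}} = \frac{4333 + 3904}{65 + \frac{1}{-2112 + 44}} = \frac{8237}{65 + \frac{1}{-2068}} = \frac{8237}{65 - \frac{1}{2068}} = \frac{8237}{\frac{134419}{2068}} = 8237 \cdot \frac{2068}{134419} = \frac{17034116}{134419}$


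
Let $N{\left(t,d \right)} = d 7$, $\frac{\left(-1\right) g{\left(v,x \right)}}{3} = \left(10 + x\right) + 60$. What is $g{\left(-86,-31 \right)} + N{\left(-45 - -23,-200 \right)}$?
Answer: $-1517$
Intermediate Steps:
$g{\left(v,x \right)} = -210 - 3 x$ ($g{\left(v,x \right)} = - 3 \left(\left(10 + x\right) + 60\right) = - 3 \left(70 + x\right) = -210 - 3 x$)
$N{\left(t,d \right)} = 7 d$
$g{\left(-86,-31 \right)} + N{\left(-45 - -23,-200 \right)} = \left(-210 - -93\right) + 7 \left(-200\right) = \left(-210 + 93\right) - 1400 = -117 - 1400 = -1517$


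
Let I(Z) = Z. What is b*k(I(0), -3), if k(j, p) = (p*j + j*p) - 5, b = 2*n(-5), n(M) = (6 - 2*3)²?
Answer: 0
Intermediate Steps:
n(M) = 0 (n(M) = (6 - 6)² = 0² = 0)
b = 0 (b = 2*0 = 0)
k(j, p) = -5 + 2*j*p (k(j, p) = (j*p + j*p) - 5 = 2*j*p - 5 = -5 + 2*j*p)
b*k(I(0), -3) = 0*(-5 + 2*0*(-3)) = 0*(-5 + 0) = 0*(-5) = 0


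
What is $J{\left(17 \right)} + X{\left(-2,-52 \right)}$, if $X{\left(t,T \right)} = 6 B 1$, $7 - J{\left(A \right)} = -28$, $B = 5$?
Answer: $65$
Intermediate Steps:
$J{\left(A \right)} = 35$ ($J{\left(A \right)} = 7 - -28 = 7 + 28 = 35$)
$X{\left(t,T \right)} = 30$ ($X{\left(t,T \right)} = 6 \cdot 5 \cdot 1 = 30 \cdot 1 = 30$)
$J{\left(17 \right)} + X{\left(-2,-52 \right)} = 35 + 30 = 65$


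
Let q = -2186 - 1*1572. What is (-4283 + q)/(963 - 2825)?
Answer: 8041/1862 ≈ 4.3185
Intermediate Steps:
q = -3758 (q = -2186 - 1572 = -3758)
(-4283 + q)/(963 - 2825) = (-4283 - 3758)/(963 - 2825) = -8041/(-1862) = -8041*(-1/1862) = 8041/1862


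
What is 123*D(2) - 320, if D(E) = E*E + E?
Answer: 418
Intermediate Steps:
D(E) = E + E² (D(E) = E² + E = E + E²)
123*D(2) - 320 = 123*(2*(1 + 2)) - 320 = 123*(2*3) - 320 = 123*6 - 320 = 738 - 320 = 418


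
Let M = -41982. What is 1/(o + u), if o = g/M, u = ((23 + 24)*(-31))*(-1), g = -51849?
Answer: 13994/20406541 ≈ 0.00068576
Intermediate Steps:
u = 1457 (u = (47*(-31))*(-1) = -1457*(-1) = 1457)
o = 17283/13994 (o = -51849/(-41982) = -51849*(-1/41982) = 17283/13994 ≈ 1.2350)
1/(o + u) = 1/(17283/13994 + 1457) = 1/(20406541/13994) = 13994/20406541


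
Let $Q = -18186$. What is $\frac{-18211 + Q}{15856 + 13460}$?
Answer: $- \frac{36397}{29316} \approx -1.2415$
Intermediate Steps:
$\frac{-18211 + Q}{15856 + 13460} = \frac{-18211 - 18186}{15856 + 13460} = - \frac{36397}{29316}$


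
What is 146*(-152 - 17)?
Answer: -24674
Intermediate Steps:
146*(-152 - 17) = 146*(-169) = -24674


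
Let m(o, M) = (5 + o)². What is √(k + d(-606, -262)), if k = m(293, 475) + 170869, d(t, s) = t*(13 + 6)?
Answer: √248159 ≈ 498.16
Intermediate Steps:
d(t, s) = 19*t (d(t, s) = t*19 = 19*t)
k = 259673 (k = (5 + 293)² + 170869 = 298² + 170869 = 88804 + 170869 = 259673)
√(k + d(-606, -262)) = √(259673 + 19*(-606)) = √(259673 - 11514) = √248159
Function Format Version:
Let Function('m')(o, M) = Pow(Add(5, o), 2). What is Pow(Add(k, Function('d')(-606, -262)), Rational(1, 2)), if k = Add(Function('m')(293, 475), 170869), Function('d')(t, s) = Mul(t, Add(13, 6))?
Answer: Pow(248159, Rational(1, 2)) ≈ 498.16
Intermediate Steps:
Function('d')(t, s) = Mul(19, t) (Function('d')(t, s) = Mul(t, 19) = Mul(19, t))
k = 259673 (k = Add(Pow(Add(5, 293), 2), 170869) = Add(Pow(298, 2), 170869) = Add(88804, 170869) = 259673)
Pow(Add(k, Function('d')(-606, -262)), Rational(1, 2)) = Pow(Add(259673, Mul(19, -606)), Rational(1, 2)) = Pow(Add(259673, -11514), Rational(1, 2)) = Pow(248159, Rational(1, 2))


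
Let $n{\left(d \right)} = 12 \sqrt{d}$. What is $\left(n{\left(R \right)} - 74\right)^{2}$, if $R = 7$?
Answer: $6484 - 1776 \sqrt{7} \approx 1785.1$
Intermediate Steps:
$\left(n{\left(R \right)} - 74\right)^{2} = \left(12 \sqrt{7} - 74\right)^{2} = \left(-74 + 12 \sqrt{7}\right)^{2}$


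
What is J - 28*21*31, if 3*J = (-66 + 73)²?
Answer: -54635/3 ≈ -18212.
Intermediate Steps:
J = 49/3 (J = (-66 + 73)²/3 = (⅓)*7² = (⅓)*49 = 49/3 ≈ 16.333)
J - 28*21*31 = 49/3 - 28*21*31 = 49/3 - 588*31 = 49/3 - 1*18228 = 49/3 - 18228 = -54635/3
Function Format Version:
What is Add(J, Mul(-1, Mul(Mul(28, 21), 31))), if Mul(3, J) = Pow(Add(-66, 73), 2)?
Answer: Rational(-54635, 3) ≈ -18212.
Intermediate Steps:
J = Rational(49, 3) (J = Mul(Rational(1, 3), Pow(Add(-66, 73), 2)) = Mul(Rational(1, 3), Pow(7, 2)) = Mul(Rational(1, 3), 49) = Rational(49, 3) ≈ 16.333)
Add(J, Mul(-1, Mul(Mul(28, 21), 31))) = Add(Rational(49, 3), Mul(-1, Mul(Mul(28, 21), 31))) = Add(Rational(49, 3), Mul(-1, Mul(588, 31))) = Add(Rational(49, 3), Mul(-1, 18228)) = Add(Rational(49, 3), -18228) = Rational(-54635, 3)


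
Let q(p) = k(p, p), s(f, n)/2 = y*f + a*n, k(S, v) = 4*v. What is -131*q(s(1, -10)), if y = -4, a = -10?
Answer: -100608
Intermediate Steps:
s(f, n) = -20*n - 8*f (s(f, n) = 2*(-4*f - 10*n) = 2*(-10*n - 4*f) = -20*n - 8*f)
q(p) = 4*p
-131*q(s(1, -10)) = -524*(-20*(-10) - 8*1) = -524*(200 - 8) = -524*192 = -131*768 = -100608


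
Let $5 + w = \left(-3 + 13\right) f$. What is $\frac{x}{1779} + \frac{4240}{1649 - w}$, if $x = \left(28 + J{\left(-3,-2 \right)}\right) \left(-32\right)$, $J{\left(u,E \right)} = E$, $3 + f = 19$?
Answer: $\frac{1049992}{442971} \approx 2.3703$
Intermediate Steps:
$f = 16$ ($f = -3 + 19 = 16$)
$w = 155$ ($w = -5 + \left(-3 + 13\right) 16 = -5 + 10 \cdot 16 = -5 + 160 = 155$)
$x = -832$ ($x = \left(28 - 2\right) \left(-32\right) = 26 \left(-32\right) = -832$)
$\frac{x}{1779} + \frac{4240}{1649 - w} = - \frac{832}{1779} + \frac{4240}{1649 - 155} = \left(-832\right) \frac{1}{1779} + \frac{4240}{1649 - 155} = - \frac{832}{1779} + \frac{4240}{1494} = - \frac{832}{1779} + 4240 \cdot \frac{1}{1494} = - \frac{832}{1779} + \frac{2120}{747} = \frac{1049992}{442971}$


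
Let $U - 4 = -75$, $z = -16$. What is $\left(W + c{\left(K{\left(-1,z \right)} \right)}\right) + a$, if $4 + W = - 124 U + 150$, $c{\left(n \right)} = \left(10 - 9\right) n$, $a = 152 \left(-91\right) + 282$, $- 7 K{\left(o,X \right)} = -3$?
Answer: $- \frac{32197}{7} \approx -4599.6$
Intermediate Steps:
$U = -71$ ($U = 4 - 75 = -71$)
$K{\left(o,X \right)} = \frac{3}{7}$ ($K{\left(o,X \right)} = \left(- \frac{1}{7}\right) \left(-3\right) = \frac{3}{7}$)
$a = -13550$ ($a = -13832 + 282 = -13550$)
$c{\left(n \right)} = n$ ($c{\left(n \right)} = 1 n = n$)
$W = 8950$ ($W = -4 + \left(\left(-124\right) \left(-71\right) + 150\right) = -4 + \left(8804 + 150\right) = -4 + 8954 = 8950$)
$\left(W + c{\left(K{\left(-1,z \right)} \right)}\right) + a = \left(8950 + \frac{3}{7}\right) - 13550 = \frac{62653}{7} - 13550 = - \frac{32197}{7}$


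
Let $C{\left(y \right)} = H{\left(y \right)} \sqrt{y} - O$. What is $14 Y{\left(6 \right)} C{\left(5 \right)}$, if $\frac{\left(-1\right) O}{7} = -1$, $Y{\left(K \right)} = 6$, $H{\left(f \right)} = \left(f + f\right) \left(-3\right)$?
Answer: $-588 - 2520 \sqrt{5} \approx -6222.9$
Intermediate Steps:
$H{\left(f \right)} = - 6 f$ ($H{\left(f \right)} = 2 f \left(-3\right) = - 6 f$)
$O = 7$ ($O = \left(-7\right) \left(-1\right) = 7$)
$C{\left(y \right)} = -7 - 6 y^{\frac{3}{2}}$ ($C{\left(y \right)} = - 6 y \sqrt{y} - 7 = - 6 y^{\frac{3}{2}} - 7 = -7 - 6 y^{\frac{3}{2}}$)
$14 Y{\left(6 \right)} C{\left(5 \right)} = 14 \cdot 6 \left(-7 - 6 \cdot 5^{\frac{3}{2}}\right) = 84 \left(-7 - 6 \cdot 5 \sqrt{5}\right) = 84 \left(-7 - 30 \sqrt{5}\right) = -588 - 2520 \sqrt{5}$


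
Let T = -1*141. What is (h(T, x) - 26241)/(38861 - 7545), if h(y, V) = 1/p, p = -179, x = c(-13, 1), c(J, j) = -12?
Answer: -1174285/1401391 ≈ -0.83794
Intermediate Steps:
x = -12
T = -141
h(y, V) = -1/179 (h(y, V) = 1/(-179) = -1/179)
(h(T, x) - 26241)/(38861 - 7545) = (-1/179 - 26241)/(38861 - 7545) = -4697140/179/31316 = -4697140/179*1/31316 = -1174285/1401391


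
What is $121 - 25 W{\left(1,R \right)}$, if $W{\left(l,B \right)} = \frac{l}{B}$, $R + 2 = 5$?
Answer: $\frac{338}{3} \approx 112.67$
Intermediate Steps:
$R = 3$ ($R = -2 + 5 = 3$)
$121 - 25 W{\left(1,R \right)} = 121 - 25 \cdot 1 \cdot \frac{1}{3} = 121 - \frac{25}{3} = \frac{338}{3}$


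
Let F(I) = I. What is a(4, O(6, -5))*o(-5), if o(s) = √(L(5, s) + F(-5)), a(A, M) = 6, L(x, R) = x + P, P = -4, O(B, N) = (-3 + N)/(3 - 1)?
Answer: 12*I ≈ 12.0*I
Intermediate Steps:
O(B, N) = -3/2 + N/2 (O(B, N) = (-3 + N)/2 = (-3 + N)*(½) = -3/2 + N/2)
L(x, R) = -4 + x (L(x, R) = x - 4 = -4 + x)
o(s) = 2*I (o(s) = √((-4 + 5) - 5) = √(1 - 5) = √(-4) = 2*I)
a(4, O(6, -5))*o(-5) = 6*(2*I) = 12*I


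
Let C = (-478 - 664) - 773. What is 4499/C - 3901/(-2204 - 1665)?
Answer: -9936216/7409135 ≈ -1.3411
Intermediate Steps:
C = -1915 (C = -1142 - 773 = -1915)
4499/C - 3901/(-2204 - 1665) = 4499/(-1915) - 3901/(-2204 - 1665) = 4499*(-1/1915) - 3901/(-3869) = -4499/1915 - 3901*(-1/3869) = -4499/1915 + 3901/3869 = -9936216/7409135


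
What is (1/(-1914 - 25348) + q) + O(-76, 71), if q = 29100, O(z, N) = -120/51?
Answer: 13485420903/463454 ≈ 29098.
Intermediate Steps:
O(z, N) = -40/17 (O(z, N) = -120*1/51 = -40/17)
(1/(-1914 - 25348) + q) + O(-76, 71) = (1/(-1914 - 25348) + 29100) - 40/17 = (1/(-27262) + 29100) - 40/17 = (-1/27262 + 29100) - 40/17 = 793324199/27262 - 40/17 = 13485420903/463454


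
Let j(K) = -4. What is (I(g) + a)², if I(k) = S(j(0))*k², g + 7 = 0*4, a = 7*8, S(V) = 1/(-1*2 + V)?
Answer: 82369/36 ≈ 2288.0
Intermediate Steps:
S(V) = 1/(-2 + V)
a = 56
g = -7 (g = -7 + 0*4 = -7 + 0 = -7)
I(k) = -k²/6 (I(k) = k²/(-2 - 4) = k²/(-6) = -k²/6)
(I(g) + a)² = (-⅙*(-7)² + 56)² = (-⅙*49 + 56)² = (-49/6 + 56)² = (287/6)² = 82369/36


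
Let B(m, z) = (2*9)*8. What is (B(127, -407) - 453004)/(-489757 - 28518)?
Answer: 90572/103655 ≈ 0.87378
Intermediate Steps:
B(m, z) = 144 (B(m, z) = 18*8 = 144)
(B(127, -407) - 453004)/(-489757 - 28518) = (144 - 453004)/(-489757 - 28518) = -452860/(-518275) = -452860*(-1/518275) = 90572/103655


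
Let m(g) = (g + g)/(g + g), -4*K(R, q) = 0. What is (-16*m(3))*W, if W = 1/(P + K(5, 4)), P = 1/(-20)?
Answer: 320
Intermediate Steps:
K(R, q) = 0 (K(R, q) = -¼*0 = 0)
P = -1/20 ≈ -0.050000
m(g) = 1 (m(g) = (2*g)/((2*g)) = (2*g)*(1/(2*g)) = 1)
W = -20 (W = 1/(-1/20 + 0) = 1/(-1/20) = -20)
(-16*m(3))*W = -16*1*(-20) = -16*(-20) = 320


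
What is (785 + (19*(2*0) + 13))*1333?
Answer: 1063734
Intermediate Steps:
(785 + (19*(2*0) + 13))*1333 = (785 + (19*0 + 13))*1333 = (785 + (0 + 13))*1333 = (785 + 13)*1333 = 798*1333 = 1063734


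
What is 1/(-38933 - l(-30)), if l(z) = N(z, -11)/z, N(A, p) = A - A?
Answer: -1/38933 ≈ -2.5685e-5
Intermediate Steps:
N(A, p) = 0
l(z) = 0 (l(z) = 0/z = 0)
1/(-38933 - l(-30)) = 1/(-38933 - 1*0) = 1/(-38933 + 0) = 1/(-38933) = -1/38933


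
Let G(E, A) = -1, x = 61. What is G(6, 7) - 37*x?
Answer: -2258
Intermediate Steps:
G(6, 7) - 37*x = -1 - 37*61 = -1 - 2257 = -2258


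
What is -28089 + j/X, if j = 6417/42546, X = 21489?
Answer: -2853439771561/101585666 ≈ -28089.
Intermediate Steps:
j = 2139/14182 (j = 6417*(1/42546) = 2139/14182 ≈ 0.15083)
-28089 + j/X = -28089 + (2139/14182)/21489 = -28089 + (2139/14182)*(1/21489) = -28089 + 713/101585666 = -2853439771561/101585666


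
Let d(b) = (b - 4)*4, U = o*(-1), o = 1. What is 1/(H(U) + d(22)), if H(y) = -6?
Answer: 1/66 ≈ 0.015152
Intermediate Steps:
U = -1 (U = 1*(-1) = -1)
d(b) = -16 + 4*b (d(b) = (-4 + b)*4 = -16 + 4*b)
1/(H(U) + d(22)) = 1/(-6 + (-16 + 4*22)) = 1/(-6 + (-16 + 88)) = 1/(-6 + 72) = 1/66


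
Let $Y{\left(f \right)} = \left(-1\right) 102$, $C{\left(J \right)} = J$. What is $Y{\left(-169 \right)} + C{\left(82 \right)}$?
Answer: $-20$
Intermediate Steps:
$Y{\left(f \right)} = -102$
$Y{\left(-169 \right)} + C{\left(82 \right)} = -102 + 82 = -20$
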